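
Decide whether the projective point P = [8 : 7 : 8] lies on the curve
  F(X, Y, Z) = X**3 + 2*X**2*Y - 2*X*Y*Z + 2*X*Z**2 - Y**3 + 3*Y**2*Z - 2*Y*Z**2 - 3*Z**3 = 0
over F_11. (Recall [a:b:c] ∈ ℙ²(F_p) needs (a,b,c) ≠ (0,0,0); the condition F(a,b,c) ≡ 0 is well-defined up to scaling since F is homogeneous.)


F(8,7,8) ≡ 3 (mod 11); P is NOT on the curve.

Evaluate F(8, 7, 8) term-by-term (mod 11).
  X**3 ↦ 1·512·1·1 = 512
  2*X**2*Y ↦ 2·64·7·1 = 896
  -2*X*Y*Z ↦ -2·8·7·8 = -896
  2*X*Z**2 ↦ 2·8·1·64 = 1024
  -Y**3 ↦ -1·1·343·1 = -343
  3*Y**2*Z ↦ 3·1·49·8 = 1176
  -2*Y*Z**2 ↦ -2·1·7·64 = -896
  -3*Z**3 ↦ -3·1·1·512 = -1536
Sum: F(8, 7, 8) = (512) + (896) + (-896) + (1024) + (-343) + (1176) + (-896) + (-1536) = -63.
Reducing mod 11: -63 ≡ 3 (mod 11).
Since F(a, b, c) ≡ 3 ≠ 0 (mod 11), P does NOT lie on the curve.


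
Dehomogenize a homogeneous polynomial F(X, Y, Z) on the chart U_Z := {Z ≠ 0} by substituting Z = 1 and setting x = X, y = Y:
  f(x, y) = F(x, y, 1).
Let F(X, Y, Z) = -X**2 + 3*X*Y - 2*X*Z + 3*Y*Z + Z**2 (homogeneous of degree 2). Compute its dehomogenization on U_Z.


f(x, y) = -x**2 + 3*x*y - 2*x + 3*y + 1

On U_Z we set Z = 1. Each monomial c·X^i·Y^j·Z^k in F becomes c·x^i·y^j·1^k = c·x^i·y^j.
Substituting Z = 1: F(X, Y, 1) = -x**2 + 3*x*y - 2*x + 3*y + 1.
Note: deg(f) ≤ deg(F) = 2; strict inequality happens when F is divisible by Z (lost terms).


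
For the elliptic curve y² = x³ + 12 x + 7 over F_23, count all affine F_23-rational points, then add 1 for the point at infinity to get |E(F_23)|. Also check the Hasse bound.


Affine points = {(2, 4), (2, 19), (3, 1), (3, 22), (4, 2), (4, 21), (5, 10), (5, 13), (9, 4), (9, 19), (10, 0), (12, 4), (12, 19), (17, 8), (17, 15), (18, 11), (18, 12), (20, 6), (20, 17)}; affine count = 19; |E(F_23)| = 20.

Discriminant check: Δ ∝ 4a³ + 27b² = 4·12³ + 27·7² = 4·1728 + 27·49 ≡ 1 (mod 23). Nonzero ⇒ E is nonsingular.
For each x ∈ F_23, compute rhs = x³ + 12·x + 7 mod 23, then count y ∈ F_23 with y² ≡ rhs.
  x = 0: rhs = 7, matching y values: none (0 points).
  x = 1: rhs = 20, matching y values: none (0 points).
  x = 2: rhs = 16, matching y values: 4, 19 (2 points).
  x = 3: rhs = 1, matching y values: 1, 22 (2 points).
  x = 4: rhs = 4, matching y values: 2, 21 (2 points).
  x = 5: rhs = 8, matching y values: 10, 13 (2 points).
  x = 6: rhs = 19, matching y values: none (0 points).
  x = 7: rhs = 20, matching y values: none (0 points).
  x = 8: rhs = 17, matching y values: none (0 points).
  x = 9: rhs = 16, matching y values: 4, 19 (2 points).
  x = 10: rhs = 0, matching y values: 0 (1 points).
  x = 11: rhs = 21, matching y values: none (0 points).
  x = 12: rhs = 16, matching y values: 4, 19 (2 points).
  x = 13: rhs = 14, matching y values: none (0 points).
  x = 14: rhs = 21, matching y values: none (0 points).
  x = 15: rhs = 20, matching y values: none (0 points).
  x = 16: rhs = 17, matching y values: none (0 points).
  x = 17: rhs = 18, matching y values: 8, 15 (2 points).
  x = 18: rhs = 6, matching y values: 11, 12 (2 points).
  x = 19: rhs = 10, matching y values: none (0 points).
  x = 20: rhs = 13, matching y values: 6, 17 (2 points).
  x = 21: rhs = 21, matching y values: none (0 points).
  x = 22: rhs = 17, matching y values: none (0 points).
Total affine count: 19.
Full point count |E(F_23)| = 19 + 1 = 20.
Hasse bound: |20 − (23+1)| = |-4| = 4 ≤ 2√23 ≈ 9.5917 ✓.


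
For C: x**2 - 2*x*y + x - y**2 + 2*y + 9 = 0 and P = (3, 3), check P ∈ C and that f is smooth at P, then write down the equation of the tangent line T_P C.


Tangent line at P: x - 10*y + 27 = 0.

Step 1: f(3, 3) = 0, so P lies on C.
Step 2: partial derivatives
  f_x(x, y) = 2*x - 2*y + 1, f_y(x, y) = -2*x - 2*y + 2.
  f_x(P) = 1, f_y(P) = -10 (gradient nonzero, so P is smooth).
Step 3: tangent line at P: 1·(x − 3) + -10·(y − 3) = 0.
Expanding: x - 10*y + 27 = 0.


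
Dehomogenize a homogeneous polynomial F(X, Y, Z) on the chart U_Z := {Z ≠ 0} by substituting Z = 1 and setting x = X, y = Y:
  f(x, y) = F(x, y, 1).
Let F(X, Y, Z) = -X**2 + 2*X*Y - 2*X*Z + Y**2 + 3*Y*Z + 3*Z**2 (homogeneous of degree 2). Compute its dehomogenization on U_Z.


f(x, y) = -x**2 + 2*x*y - 2*x + y**2 + 3*y + 3

On U_Z we set Z = 1. Each monomial c·X^i·Y^j·Z^k in F becomes c·x^i·y^j·1^k = c·x^i·y^j.
Substituting Z = 1: F(X, Y, 1) = -x**2 + 2*x*y - 2*x + y**2 + 3*y + 3.
Note: deg(f) ≤ deg(F) = 2; strict inequality happens when F is divisible by Z (lost terms).


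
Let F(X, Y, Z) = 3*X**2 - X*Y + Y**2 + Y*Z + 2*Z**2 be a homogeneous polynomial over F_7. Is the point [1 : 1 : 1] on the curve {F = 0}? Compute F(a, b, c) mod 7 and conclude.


F(1,1,1) ≡ 6 (mod 7); P is NOT on the curve.

Evaluate F(1, 1, 1) term-by-term (mod 7).
  3*X**2 ↦ 3·1·1·1 = 3
  -X*Y ↦ -1·1·1·1 = -1
  Y**2 ↦ 1·1·1·1 = 1
  Y*Z ↦ 1·1·1·1 = 1
  2*Z**2 ↦ 2·1·1·1 = 2
Sum: F(1, 1, 1) = (3) + (-1) + (1) + (1) + (2) = 6.
Reducing mod 7: 6 ≡ 6 (mod 7).
Since F(a, b, c) ≡ 6 ≠ 0 (mod 7), P does NOT lie on the curve.


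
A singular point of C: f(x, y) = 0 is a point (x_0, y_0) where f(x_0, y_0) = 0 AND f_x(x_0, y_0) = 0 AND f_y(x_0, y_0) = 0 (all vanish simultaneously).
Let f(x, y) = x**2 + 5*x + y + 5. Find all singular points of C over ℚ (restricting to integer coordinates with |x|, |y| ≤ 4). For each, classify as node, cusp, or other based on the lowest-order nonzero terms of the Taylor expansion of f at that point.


No singular points in the scanned grid; C is smooth there.

Compute partial derivatives:
  f_x = 2*x + 5.
  f_y = 1.
f_y = 1 is a nonzero constant, so f_y never vanishes: no point (x, y) can satisfy f = f_x = f_y = 0. In particular no (x, y) ∈ {−4, ..., 4}² is singular; the curve is smooth.


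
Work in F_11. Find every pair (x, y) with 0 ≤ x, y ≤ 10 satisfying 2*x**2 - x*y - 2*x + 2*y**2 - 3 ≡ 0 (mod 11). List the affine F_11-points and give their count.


Affine F_11-points: {(1, 7), (1, 10), (3, 2), (3, 5), (5, 9), (5, 10), (6, 5), (6, 9), (9, 3), (9, 7), (10, 2), (10, 3)}; count = 12.

For each of the 121 pairs (x, y) ∈ F_11², evaluate f(x, y) mod 11. Record the zeros.
  x = 0: [0↦8, 1↦10, 2↦5, 3↦4, 4↦7, 5↦3, 6↦3, 7↦7, 8↦4, 9↦5, 10↦10]  zeros at y ∈ ∅
  x = 1: [0↦8, 1↦9, 2↦3, 3↦1, 4↦3, 5↦9, 6↦8, 7↦0, 8↦7, 9↦7, 10↦0]  zeros at y ∈ {7, 10}
  x = 2: [0↦1, 1↦1, 2↦5, 3↦2, 4↦3, 5↦8, 6↦6, 7↦8, 8↦3, 9↦2, 10↦5]  zeros at y ∈ ∅
  x = 3: [0↦9, 1↦8, 2↦0, 3↦7, 4↦7, 5↦0, 6↦8, 7↦9, 8↦3, 9↦1, 10↦3]  zeros at y ∈ {2, 5}
  x = 4: [0↦10, 1↦8, 2↦10, 3↦5, 4↦4, 5↦7, 6↦3, 7↦3, 8↦7, 9↦4, 10↦5]  zeros at y ∈ ∅
  x = 5: [0↦4, 1↦1, 2↦2, 3↦7, 4↦5, 5↦7, 6↦2, 7↦1, 8↦4, 9↦0, 10↦0]  zeros at y ∈ {9, 10}
  x = 6: [0↦2, 1↦9, 2↦9, 3↦2, 4↦10, 5↦0, 6↦5, 7↦3, 8↦5, 9↦0, 10↦10]  zeros at y ∈ {5, 9}
  x = 7: [0↦4, 1↦10, 2↦9, 3↦1, 4↦8, 5↦8, 6↦1, 7↦9, 8↦10, 9↦4, 10↦2]  zeros at y ∈ ∅
  x = 8: [0↦10, 1↦4, 2↦2, 3↦4, 4↦10, 5↦9, 6↦1, 7↦8, 8↦8, 9↦1, 10↦9]  zeros at y ∈ ∅
  x = 9: [0↦9, 1↦2, 2↦10, 3↦0, 4↦5, 5↦3, 6↦5, 7↦0, 8↦10, 9↦2, 10↦9]  zeros at y ∈ {3, 7}
  x = 10: [0↦1, 1↦4, 2↦0, 3↦0, 4↦4, 5↦1, 6↦2, 7↦7, 8↦5, 9↦7, 10↦2]  zeros at y ∈ {2, 3}
Collecting zeros: affine points = {(1, 7), (1, 10), (3, 2), (3, 5), (5, 9), (5, 10), (6, 5), (6, 9), (9, 3), (9, 7), (10, 2), (10, 3)}.
Total count |C(F_11)_aff| = 12.


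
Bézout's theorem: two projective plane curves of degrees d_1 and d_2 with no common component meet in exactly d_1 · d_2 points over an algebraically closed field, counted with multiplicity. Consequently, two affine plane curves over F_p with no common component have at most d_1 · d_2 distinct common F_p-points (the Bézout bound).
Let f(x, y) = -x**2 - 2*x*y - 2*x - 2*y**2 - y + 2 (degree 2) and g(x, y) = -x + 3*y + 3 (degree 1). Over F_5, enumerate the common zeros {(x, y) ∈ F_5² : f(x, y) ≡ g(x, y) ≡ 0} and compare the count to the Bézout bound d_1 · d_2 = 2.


Common zeros: ∅; count = 0; Bézout bound = 2.

deg(f) = 2, deg(g) = 1, so Bézout bound = 2.
Scan x ∈ F_5. For each x, list the y ∈ F_5 with f(x, y) ≡ 0 and those with g(x, y) ≡ 0 (mod 5); the common zeros in that column are the intersection.
  x = 0: f ≡ 0 at y ∈ ∅; g ≡ 0 at y ∈ {4}; common: ∅.
  x = 1: f ≡ 0 at y ∈ {2, 4}; g ≡ 0 at y ∈ {1}; common: ∅.
  x = 2: f ≡ 0 at y ∈ ∅; g ≡ 0 at y ∈ {3}; common: ∅.
  x = 3: f ≡ 0 at y ∈ {2}; g ≡ 0 at y ∈ {0}; common: ∅.
  x = 4: f ≡ 0 at y ∈ {4}; g ≡ 0 at y ∈ {2}; common: ∅.
Collecting: common zeros = ∅, so the count is 0.
Comparison with the Bézout bound: 0 ≤ 2 = deg(f)·deg(g), as expected for curves with no common component (the affine F_5-count falls short of the bound because intersections may lie at infinity, over extension fields, or carry multiplicity).


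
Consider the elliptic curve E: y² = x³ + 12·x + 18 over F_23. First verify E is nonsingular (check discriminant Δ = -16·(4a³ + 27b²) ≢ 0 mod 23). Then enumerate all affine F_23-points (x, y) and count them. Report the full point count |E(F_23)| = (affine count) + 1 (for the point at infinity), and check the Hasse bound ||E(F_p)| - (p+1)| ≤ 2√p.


Affine points = {(0, 8), (0, 15), (1, 10), (1, 13), (2, 2), (2, 21), (3, 9), (3, 14), (7, 10), (7, 13), (9, 2), (9, 21), (11, 3), (11, 20), (12, 2), (12, 21), (13, 5), (13, 18), (14, 3), (14, 20), (15, 10), (15, 13), (17, 11), (17, 12), (20, 1), (20, 22), (21, 3), (21, 20)}; affine count = 28; |E(F_23)| = 29.

Discriminant check: Δ ∝ 4a³ + 27b² = 4·12³ + 27·18² = 4·1728 + 27·324 ≡ 20 (mod 23). Nonzero ⇒ E is nonsingular.
For each x ∈ F_23, compute rhs = x³ + 12·x + 18 mod 23, then count y ∈ F_23 with y² ≡ rhs.
  x = 0: rhs = 18, matching y values: 8, 15 (2 points).
  x = 1: rhs = 8, matching y values: 10, 13 (2 points).
  x = 2: rhs = 4, matching y values: 2, 21 (2 points).
  x = 3: rhs = 12, matching y values: 9, 14 (2 points).
  x = 4: rhs = 15, matching y values: none (0 points).
  x = 5: rhs = 19, matching y values: none (0 points).
  x = 6: rhs = 7, matching y values: none (0 points).
  x = 7: rhs = 8, matching y values: 10, 13 (2 points).
  x = 8: rhs = 5, matching y values: none (0 points).
  x = 9: rhs = 4, matching y values: 2, 21 (2 points).
  x = 10: rhs = 11, matching y values: none (0 points).
  x = 11: rhs = 9, matching y values: 3, 20 (2 points).
  x = 12: rhs = 4, matching y values: 2, 21 (2 points).
  x = 13: rhs = 2, matching y values: 5, 18 (2 points).
  x = 14: rhs = 9, matching y values: 3, 20 (2 points).
  x = 15: rhs = 8, matching y values: 10, 13 (2 points).
  x = 16: rhs = 5, matching y values: none (0 points).
  x = 17: rhs = 6, matching y values: 11, 12 (2 points).
  x = 18: rhs = 17, matching y values: none (0 points).
  x = 19: rhs = 21, matching y values: none (0 points).
  x = 20: rhs = 1, matching y values: 1, 22 (2 points).
  x = 21: rhs = 9, matching y values: 3, 20 (2 points).
  x = 22: rhs = 5, matching y values: none (0 points).
Total affine count: 28.
Full point count |E(F_23)| = 28 + 1 = 29.
Hasse bound: |29 − (23+1)| = |5| = 5 ≤ 2√23 ≈ 9.5917 ✓.


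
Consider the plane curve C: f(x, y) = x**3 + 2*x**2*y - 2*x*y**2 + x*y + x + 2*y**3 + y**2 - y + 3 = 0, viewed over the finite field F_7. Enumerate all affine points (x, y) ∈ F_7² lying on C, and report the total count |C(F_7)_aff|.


Affine F_7-points: {(0, 2), (0, 3), (0, 5), (1, 2), (1, 3), (1, 6), (2, 1), (2, 2), (3, 4), (5, 0)}; count = 10.

For each of the 49 pairs (x, y) ∈ F_7², evaluate f(x, y) mod 7. Record the zeros.
  x = 0: [0↦3, 1↦5, 2↦0, 3↦0, 4↦3, 5↦0, 6↦3]  zeros at y ∈ {2, 3, 5}
  x = 1: [0↦5, 1↦1, 2↦0, 3↦0, 4↦6, 5↦2, 6↦0]  zeros at y ∈ {2, 3, 6}
  x = 2: [0↦6, 1↦0, 2↦0, 3↦4, 4↦3, 5↦2, 6↦6]  zeros at y ∈ {1, 2}
  x = 3: [0↦5, 1↦1, 2↦6, 3↦4, 4↦0, 5↦6, 6↦6]  zeros at y ∈ {4}
  x = 4: [0↦1, 1↦3, 2↦3, 3↦6, 4↦3, 5↦6, 6↦6]  zeros at y ∈ ∅
  x = 5: [0↦0, 1↦5, 2↦4, 3↦2, 4↦4, 5↦1, 6↦5]  zeros at y ∈ {0}
  x = 6: [0↦1, 1↦6, 2↦1, 3↦5, 4↦2, 5↦4, 6↦2]  zeros at y ∈ ∅
Collecting zeros: affine points = {(0, 2), (0, 3), (0, 5), (1, 2), (1, 3), (1, 6), (2, 1), (2, 2), (3, 4), (5, 0)}.
Total count |C(F_7)_aff| = 10.


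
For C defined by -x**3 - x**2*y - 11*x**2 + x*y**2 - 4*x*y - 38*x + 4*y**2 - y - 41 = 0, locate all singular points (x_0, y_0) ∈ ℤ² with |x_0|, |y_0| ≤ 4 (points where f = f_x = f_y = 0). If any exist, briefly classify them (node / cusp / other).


Singular points: {(-3, -1)}; classification: node.

Compute partial derivatives:
  f_x = -3*x**2 - 2*x*y - 22*x + y**2 - 4*y - 38.
  f_y = -x**2 + 2*x*y - 4*x + 8*y - 1.
Scan x_0 ∈ {−4, ..., 4}. For each x_0, f_y(x_0, y) is a polynomial in y; find its integer roots y ∈ {−4, ..., 4}, then test f_x and f at those candidates.
  x = -4: f_y(-4, y) = -1; no integer root y with |y| ≤ 4.
  x = -3: f_y(-3, y) = 2*y + 2; vanishes at y ∈ {-1}. (-3, -1): f_x = 0, f = 0 — SINGULAR.
  x = -2: f_y(-2, y) = 4*y + 3; no integer root y with |y| ≤ 4.
  x = -1: f_y(-1, y) = 6*y + 2; no integer root y with |y| ≤ 4.
  x = 0: f_y(0, y) = 8*y - 1; no integer root y with |y| ≤ 4.
  x = 1: f_y(1, y) = 10*y - 6; no integer root y with |y| ≤ 4.
  x = 2: f_y(2, y) = 12*y - 13; no integer root y with |y| ≤ 4.
  x = 3: f_y(3, y) = 14*y - 22; no integer root y with |y| ≤ 4.
  x = 4: f_y(4, y) = 16*y - 33; no integer root y with |y| ≤ 4.
Only singular point on the grid: (-3, -1).
Classify: substitute x = -3 + u, y = -1 + v and expand: f = -u**3 - u**2*v - u**2 + u*v**2 + v**2.
No constant or linear terms (consistent with a singular point). Quadratic part: -u**2 + v**2. Cubic part: -u**3 - u**2*v + u*v**2.
The quadratic part v**2 - u**2 = (v − u)(v + u) splits into two distinct linear factors, so there are two distinct tangent lines y − -1 = ±(x − -3) — this is a node (ordinary double point).
Classification: node.


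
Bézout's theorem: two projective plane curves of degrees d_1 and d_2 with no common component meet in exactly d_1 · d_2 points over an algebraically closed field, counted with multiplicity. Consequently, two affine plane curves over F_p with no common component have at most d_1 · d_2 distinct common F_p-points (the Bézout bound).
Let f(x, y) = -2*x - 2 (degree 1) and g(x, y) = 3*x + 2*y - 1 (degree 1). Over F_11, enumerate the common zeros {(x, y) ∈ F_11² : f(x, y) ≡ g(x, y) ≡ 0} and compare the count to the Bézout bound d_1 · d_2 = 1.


Common zeros: {(10, 2)}; count = 1; Bézout bound = 1.

deg(f) = 1, deg(g) = 1, so Bézout bound = 1.
Scan x ∈ F_11. For each x, list the y ∈ F_11 with f(x, y) ≡ 0 and those with g(x, y) ≡ 0 (mod 11); the common zeros in that column are the intersection.
  x = 0: f ≡ 0 at y ∈ ∅; g ≡ 0 at y ∈ {6}; common: ∅.
  x = 1: f ≡ 0 at y ∈ ∅; g ≡ 0 at y ∈ {10}; common: ∅.
  x = 2: f ≡ 0 at y ∈ ∅; g ≡ 0 at y ∈ {3}; common: ∅.
  x = 3: f ≡ 0 at y ∈ ∅; g ≡ 0 at y ∈ {7}; common: ∅.
  x = 4: f ≡ 0 at y ∈ ∅; g ≡ 0 at y ∈ {0}; common: ∅.
  x = 5: f ≡ 0 at y ∈ ∅; g ≡ 0 at y ∈ {4}; common: ∅.
  x = 6: f ≡ 0 at y ∈ ∅; g ≡ 0 at y ∈ {8}; common: ∅.
  x = 7: f ≡ 0 at y ∈ ∅; g ≡ 0 at y ∈ {1}; common: ∅.
  x = 8: f ≡ 0 at y ∈ ∅; g ≡ 0 at y ∈ {5}; common: ∅.
  x = 9: f ≡ 0 at y ∈ ∅; g ≡ 0 at y ∈ {9}; common: ∅.
  x = 10: f ≡ 0 at y ∈ {0, 1, 2, 3, 4, 5, 6, 7, 8, 9, 10}; g ≡ 0 at y ∈ {2}; common: {2}.
Collecting: common zeros = {(10, 2)}, so the count is 1.
Comparison with the Bézout bound: 1 ≤ 1 = deg(f)·deg(g), as expected for curves with no common component (the bound is attained).


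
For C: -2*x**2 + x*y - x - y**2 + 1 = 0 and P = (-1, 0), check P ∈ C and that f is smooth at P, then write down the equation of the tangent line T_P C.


Tangent line at P: 3*x - y + 3 = 0.

Step 1: f(-1, 0) = 0, so P lies on C.
Step 2: partial derivatives
  f_x(x, y) = -4*x + y - 1, f_y(x, y) = x - 2*y.
  f_x(P) = 3, f_y(P) = -1 (gradient nonzero, so P is smooth).
Step 3: tangent line at P: 3·(x − -1) + -1·(y − 0) = 0.
Expanding: 3*x - y + 3 = 0.


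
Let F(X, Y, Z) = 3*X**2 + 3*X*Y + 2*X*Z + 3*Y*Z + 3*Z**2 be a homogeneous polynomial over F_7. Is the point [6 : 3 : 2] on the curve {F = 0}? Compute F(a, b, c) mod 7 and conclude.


F(6,3,2) ≡ 6 (mod 7); P is NOT on the curve.

Evaluate F(6, 3, 2) term-by-term (mod 7).
  3*X**2 ↦ 3·36·1·1 = 108
  3*X*Y ↦ 3·6·3·1 = 54
  2*X*Z ↦ 2·6·1·2 = 24
  3*Y*Z ↦ 3·1·3·2 = 18
  3*Z**2 ↦ 3·1·1·4 = 12
Sum: F(6, 3, 2) = (108) + (54) + (24) + (18) + (12) = 216.
Reducing mod 7: 216 ≡ 6 (mod 7).
Since F(a, b, c) ≡ 6 ≠ 0 (mod 7), P does NOT lie on the curve.


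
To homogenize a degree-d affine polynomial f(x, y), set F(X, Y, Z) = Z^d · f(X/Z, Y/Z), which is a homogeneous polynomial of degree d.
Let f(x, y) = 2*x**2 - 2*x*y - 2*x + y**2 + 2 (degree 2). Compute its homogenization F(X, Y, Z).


F(X, Y, Z) = 2*X**2 - 2*X*Y - 2*X*Z + Y**2 + 2*Z**2

deg(f) = 2.
Substitute x = X/Z, y = Y/Z into f, then multiply by Z^2.
  monomial 2·x^2·y^0 ↦ 2·X^2·Y^0·Z^0.
  monomial -2·x^1·y^1 ↦ -2·X^1·Y^1·Z^0.
  monomial -2·x^1·y^0 ↦ -2·X^1·Y^0·Z^1.
  monomial 1·x^0·y^2 ↦ 1·X^0·Y^2·Z^0.
  monomial 2·x^0·y^0 ↦ 2·X^0·Y^0·Z^2.
Collecting: F(X, Y, Z) = 2*X**2 - 2*X*Y - 2*X*Z + Y**2 + 2*Z**2.


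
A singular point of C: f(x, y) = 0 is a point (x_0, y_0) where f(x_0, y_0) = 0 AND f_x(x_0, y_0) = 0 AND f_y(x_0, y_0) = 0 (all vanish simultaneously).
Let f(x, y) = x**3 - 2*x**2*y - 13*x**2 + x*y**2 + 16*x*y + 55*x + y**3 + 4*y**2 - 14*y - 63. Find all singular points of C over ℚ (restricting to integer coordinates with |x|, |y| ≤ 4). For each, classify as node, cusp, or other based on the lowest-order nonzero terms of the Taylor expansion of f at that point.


Singular points: {(3, -2)}; classification: cusp.

Compute partial derivatives:
  f_x = 3*x**2 - 4*x*y - 26*x + y**2 + 16*y + 55.
  f_y = -2*x**2 + 2*x*y + 16*x + 3*y**2 + 8*y - 14.
Scan x_0 ∈ {−4, ..., 4}. For each x_0, f_y(x_0, y) is a polynomial in y; find its integer roots y ∈ {−4, ..., 4}, then test f_x and f at those candidates.
  x = -4: f_y(-4, y) = 3*y**2 - 110; no integer root y with |y| ≤ 4.
  x = -3: f_y(-3, y) = 3*y**2 + 2*y - 80; no integer root y with |y| ≤ 4.
  x = -2: f_y(-2, y) = 3*y**2 + 4*y - 54; no integer root y with |y| ≤ 4.
  x = -1: f_y(-1, y) = 3*y**2 + 6*y - 32; no integer root y with |y| ≤ 4.
  x = 0: f_y(0, y) = 3*y**2 + 8*y - 14; no integer root y with |y| ≤ 4.
  x = 1: f_y(1, y) = 3*y**2 + 10*y; vanishes at y ∈ {0}. (1, 0): f_x = 32 ≠ 0.
  x = 2: f_y(2, y) = 3*y**2 + 12*y + 10; no integer root y with |y| ≤ 4.
  x = 3: f_y(3, y) = 3*y**2 + 14*y + 16; vanishes at y ∈ {-2}. (3, -2): f_x = 0, f = 0 — SINGULAR.
  x = 4: f_y(4, y) = 3*y**2 + 16*y + 18; no integer root y with |y| ≤ 4.
Only singular point on the grid: (3, -2).
Classify: substitute x = 3 + u, y = -2 + v and expand: f = u**3 - 2*u**2*v + u*v**2 + v**3 + v**2.
No constant or linear terms (consistent with a singular point). Quadratic part: v**2. Cubic part: u**3 - 2*u**2*v + u*v**2 + v**3.
The quadratic part v**2 is a perfect square, so there is a single (double) tangent line v = 0, i.e. y = -2. Restricting the cubic part to that line (v = 0) leaves u**3 ≠ 0, so f is not divisible by v and the branch is v² ≈ -u**3 to lowest order — this is a cusp.
Classification: cusp.


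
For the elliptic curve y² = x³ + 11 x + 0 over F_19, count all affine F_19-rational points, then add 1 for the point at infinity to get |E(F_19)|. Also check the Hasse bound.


Affine points = {(0, 0), (2, 7), (2, 12), (5, 3), (5, 16), (6, 4), (6, 15), (8, 7), (8, 12), (9, 7), (9, 12), (12, 6), (12, 13), (15, 5), (15, 14), (16, 4), (16, 15), (18, 8), (18, 11)}; affine count = 19; |E(F_19)| = 20.

Discriminant check: Δ ∝ 4a³ + 27b² = 4·11³ + 27·0² = 4·1331 + 27·0 ≡ 4 (mod 19). Nonzero ⇒ E is nonsingular.
For each x ∈ F_19, compute rhs = x³ + 11·x + 0 mod 19, then count y ∈ F_19 with y² ≡ rhs.
  x = 0: rhs = 0, matching y values: 0 (1 points).
  x = 1: rhs = 12, matching y values: none (0 points).
  x = 2: rhs = 11, matching y values: 7, 12 (2 points).
  x = 3: rhs = 3, matching y values: none (0 points).
  x = 4: rhs = 13, matching y values: none (0 points).
  x = 5: rhs = 9, matching y values: 3, 16 (2 points).
  x = 6: rhs = 16, matching y values: 4, 15 (2 points).
  x = 7: rhs = 2, matching y values: none (0 points).
  x = 8: rhs = 11, matching y values: 7, 12 (2 points).
  x = 9: rhs = 11, matching y values: 7, 12 (2 points).
  x = 10: rhs = 8, matching y values: none (0 points).
  x = 11: rhs = 8, matching y values: none (0 points).
  x = 12: rhs = 17, matching y values: 6, 13 (2 points).
  x = 13: rhs = 3, matching y values: none (0 points).
  x = 14: rhs = 10, matching y values: none (0 points).
  x = 15: rhs = 6, matching y values: 5, 14 (2 points).
  x = 16: rhs = 16, matching y values: 4, 15 (2 points).
  x = 17: rhs = 8, matching y values: none (0 points).
  x = 18: rhs = 7, matching y values: 8, 11 (2 points).
Total affine count: 19.
Full point count |E(F_19)| = 19 + 1 = 20.
Hasse bound: |20 − (19+1)| = |0| = 0 ≤ 2√19 ≈ 8.7178 ✓.


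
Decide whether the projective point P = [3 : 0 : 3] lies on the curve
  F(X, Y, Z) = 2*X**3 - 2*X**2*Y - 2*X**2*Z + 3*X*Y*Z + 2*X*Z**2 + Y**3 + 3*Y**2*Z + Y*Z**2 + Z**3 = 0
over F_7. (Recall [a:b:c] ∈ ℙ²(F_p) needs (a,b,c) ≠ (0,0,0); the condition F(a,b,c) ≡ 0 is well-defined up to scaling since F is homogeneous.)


F(3,0,3) ≡ 4 (mod 7); P is NOT on the curve.

Evaluate F(3, 0, 3) term-by-term (mod 7).
  2*X**3 ↦ 2·27·1·1 = 54
  -2*X**2*Y ↦ -2·9·0·1 = 0
  -2*X**2*Z ↦ -2·9·1·3 = -54
  3*X*Y*Z ↦ 3·3·0·3 = 0
  2*X*Z**2 ↦ 2·3·1·9 = 54
  Y**3 ↦ 1·1·0·1 = 0
  3*Y**2*Z ↦ 3·1·0·3 = 0
  Y*Z**2 ↦ 1·1·0·9 = 0
  Z**3 ↦ 1·1·1·27 = 27
Sum: F(3, 0, 3) = (54) + (0) + (-54) + (0) + (54) + (0) + (0) + (0) + (27) = 81.
Reducing mod 7: 81 ≡ 4 (mod 7).
Since F(a, b, c) ≡ 4 ≠ 0 (mod 7), P does NOT lie on the curve.


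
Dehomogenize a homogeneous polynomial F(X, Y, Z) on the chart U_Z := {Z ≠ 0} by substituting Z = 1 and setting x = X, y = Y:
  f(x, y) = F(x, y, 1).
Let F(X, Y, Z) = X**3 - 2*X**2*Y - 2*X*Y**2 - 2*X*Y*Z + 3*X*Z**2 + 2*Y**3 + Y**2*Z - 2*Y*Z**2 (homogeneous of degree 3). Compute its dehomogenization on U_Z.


f(x, y) = x**3 - 2*x**2*y - 2*x*y**2 - 2*x*y + 3*x + 2*y**3 + y**2 - 2*y

On U_Z we set Z = 1. Each monomial c·X^i·Y^j·Z^k in F becomes c·x^i·y^j·1^k = c·x^i·y^j.
Substituting Z = 1: F(X, Y, 1) = x**3 - 2*x**2*y - 2*x*y**2 - 2*x*y + 3*x + 2*y**3 + y**2 - 2*y.
Note: deg(f) ≤ deg(F) = 3; strict inequality happens when F is divisible by Z (lost terms).


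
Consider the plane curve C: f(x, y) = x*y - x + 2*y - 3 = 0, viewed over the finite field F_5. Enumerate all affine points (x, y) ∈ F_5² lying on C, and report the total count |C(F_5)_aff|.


Affine F_5-points: {(0, 4), (1, 3), (2, 0), (4, 2)}; count = 4.

For each of the 25 pairs (x, y) ∈ F_5², evaluate f(x, y) mod 5. Record the zeros.
  x = 0: [0↦2, 1↦4, 2↦1, 3↦3, 4↦0]  zeros at y ∈ {4}
  x = 1: [0↦1, 1↦4, 2↦2, 3↦0, 4↦3]  zeros at y ∈ {3}
  x = 2: [0↦0, 1↦4, 2↦3, 3↦2, 4↦1]  zeros at y ∈ {0}
  x = 3: [0↦4, 1↦4, 2↦4, 3↦4, 4↦4]  zeros at y ∈ ∅
  x = 4: [0↦3, 1↦4, 2↦0, 3↦1, 4↦2]  zeros at y ∈ {2}
Collecting zeros: affine points = {(0, 4), (1, 3), (2, 0), (4, 2)}.
Total count |C(F_5)_aff| = 4.


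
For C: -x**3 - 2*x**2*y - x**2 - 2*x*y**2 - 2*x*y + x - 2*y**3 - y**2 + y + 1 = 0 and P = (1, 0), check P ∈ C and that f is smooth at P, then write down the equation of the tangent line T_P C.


Tangent line at P: -4*x - 3*y + 4 = 0.

Step 1: f(1, 0) = 0, so P lies on C.
Step 2: partial derivatives
  f_x(x, y) = -3*x**2 - 4*x*y - 2*x - 2*y**2 - 2*y + 1, f_y(x, y) = -2*x**2 - 4*x*y - 2*x - 6*y**2 - 2*y + 1.
  f_x(P) = -4, f_y(P) = -3 (gradient nonzero, so P is smooth).
Step 3: tangent line at P: -4·(x − 1) + -3·(y − 0) = 0.
Expanding: -4*x - 3*y + 4 = 0.


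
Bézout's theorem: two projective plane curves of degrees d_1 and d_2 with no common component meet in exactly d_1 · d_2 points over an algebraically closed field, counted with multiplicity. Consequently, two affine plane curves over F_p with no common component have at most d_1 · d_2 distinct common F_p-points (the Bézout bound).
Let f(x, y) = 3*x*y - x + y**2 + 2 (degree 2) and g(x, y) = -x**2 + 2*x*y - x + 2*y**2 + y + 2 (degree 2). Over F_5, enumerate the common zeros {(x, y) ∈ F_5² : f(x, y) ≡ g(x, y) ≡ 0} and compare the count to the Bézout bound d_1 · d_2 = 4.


Common zeros: {(1, 1)}; count = 1; Bézout bound = 4.

deg(f) = 2, deg(g) = 2, so Bézout bound = 4.
Scan x ∈ F_5. For each x, list the y ∈ F_5 with f(x, y) ≡ 0 and those with g(x, y) ≡ 0 (mod 5); the common zeros in that column are the intersection.
  x = 0: f ≡ 0 at y ∈ ∅; g ≡ 0 at y ∈ {1}; common: ∅.
  x = 1: f ≡ 0 at y ∈ {1}; g ≡ 0 at y ∈ {0, 1}; common: {1}.
  x = 2: f ≡ 0 at y ∈ {0, 4}; g ≡ 0 at y ∈ ∅; common: ∅.
  x = 3: f ≡ 0 at y ∈ {3}; g ≡ 0 at y ∈ {0, 4}; common: ∅.
  x = 4: f ≡ 0 at y ∈ ∅; g ≡ 0 at y ∈ {4}; common: ∅.
Collecting: common zeros = {(1, 1)}, so the count is 1.
Comparison with the Bézout bound: 1 ≤ 4 = deg(f)·deg(g), as expected for curves with no common component (the affine F_5-count falls short of the bound because intersections may lie at infinity, over extension fields, or carry multiplicity).


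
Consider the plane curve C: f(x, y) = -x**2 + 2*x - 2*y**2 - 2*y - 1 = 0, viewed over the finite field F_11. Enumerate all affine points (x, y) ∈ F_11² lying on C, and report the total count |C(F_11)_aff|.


Affine F_11-points: {(1, 0), (1, 10), (3, 4), (3, 6), (4, 3), (4, 7), (9, 3), (9, 7), (10, 4), (10, 6)}; count = 10.

For each of the 121 pairs (x, y) ∈ F_11², evaluate f(x, y) mod 11. Record the zeros.
  x = 0: [0↦10, 1↦6, 2↦9, 3↦8, 4↦3, 5↦5, 6↦3, 7↦8, 8↦9, 9↦6, 10↦10]  zeros at y ∈ ∅
  x = 1: [0↦0, 1↦7, 2↦10, 3↦9, 4↦4, 5↦6, 6↦4, 7↦9, 8↦10, 9↦7, 10↦0]  zeros at y ∈ {0, 10}
  x = 2: [0↦10, 1↦6, 2↦9, 3↦8, 4↦3, 5↦5, 6↦3, 7↦8, 8↦9, 9↦6, 10↦10]  zeros at y ∈ ∅
  x = 3: [0↦7, 1↦3, 2↦6, 3↦5, 4↦0, 5↦2, 6↦0, 7↦5, 8↦6, 9↦3, 10↦7]  zeros at y ∈ {4, 6}
  x = 4: [0↦2, 1↦9, 2↦1, 3↦0, 4↦6, 5↦8, 6↦6, 7↦0, 8↦1, 9↦9, 10↦2]  zeros at y ∈ {3, 7}
  x = 5: [0↦6, 1↦2, 2↦5, 3↦4, 4↦10, 5↦1, 6↦10, 7↦4, 8↦5, 9↦2, 10↦6]  zeros at y ∈ ∅
  x = 6: [0↦8, 1↦4, 2↦7, 3↦6, 4↦1, 5↦3, 6↦1, 7↦6, 8↦7, 9↦4, 10↦8]  zeros at y ∈ ∅
  x = 7: [0↦8, 1↦4, 2↦7, 3↦6, 4↦1, 5↦3, 6↦1, 7↦6, 8↦7, 9↦4, 10↦8]  zeros at y ∈ ∅
  x = 8: [0↦6, 1↦2, 2↦5, 3↦4, 4↦10, 5↦1, 6↦10, 7↦4, 8↦5, 9↦2, 10↦6]  zeros at y ∈ ∅
  x = 9: [0↦2, 1↦9, 2↦1, 3↦0, 4↦6, 5↦8, 6↦6, 7↦0, 8↦1, 9↦9, 10↦2]  zeros at y ∈ {3, 7}
  x = 10: [0↦7, 1↦3, 2↦6, 3↦5, 4↦0, 5↦2, 6↦0, 7↦5, 8↦6, 9↦3, 10↦7]  zeros at y ∈ {4, 6}
Collecting zeros: affine points = {(1, 0), (1, 10), (3, 4), (3, 6), (4, 3), (4, 7), (9, 3), (9, 7), (10, 4), (10, 6)}.
Total count |C(F_11)_aff| = 10.


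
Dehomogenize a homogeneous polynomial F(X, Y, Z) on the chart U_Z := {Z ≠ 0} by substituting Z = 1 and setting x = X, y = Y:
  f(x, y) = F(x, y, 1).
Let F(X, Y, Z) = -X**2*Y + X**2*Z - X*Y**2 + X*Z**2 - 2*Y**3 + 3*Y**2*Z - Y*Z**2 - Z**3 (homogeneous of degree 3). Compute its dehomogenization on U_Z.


f(x, y) = -x**2*y + x**2 - x*y**2 + x - 2*y**3 + 3*y**2 - y - 1

On U_Z we set Z = 1. Each monomial c·X^i·Y^j·Z^k in F becomes c·x^i·y^j·1^k = c·x^i·y^j.
Substituting Z = 1: F(X, Y, 1) = -x**2*y + x**2 - x*y**2 + x - 2*y**3 + 3*y**2 - y - 1.
Note: deg(f) ≤ deg(F) = 3; strict inequality happens when F is divisible by Z (lost terms).


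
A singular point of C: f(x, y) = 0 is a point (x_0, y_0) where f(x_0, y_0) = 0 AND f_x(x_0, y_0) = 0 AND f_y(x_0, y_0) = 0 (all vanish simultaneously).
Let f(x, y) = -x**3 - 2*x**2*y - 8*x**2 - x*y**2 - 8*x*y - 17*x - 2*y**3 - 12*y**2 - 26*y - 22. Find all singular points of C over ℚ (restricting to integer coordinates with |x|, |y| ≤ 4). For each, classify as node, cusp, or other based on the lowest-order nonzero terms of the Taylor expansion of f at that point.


Singular points: {(-1, -2)}; classification: node.

Compute partial derivatives:
  f_x = -3*x**2 - 4*x*y - 16*x - y**2 - 8*y - 17.
  f_y = -2*x**2 - 2*x*y - 8*x - 6*y**2 - 24*y - 26.
Scan x_0 ∈ {−4, ..., 4}. For each x_0, f_y(x_0, y) is a polynomial in y; find its integer roots y ∈ {−4, ..., 4}, then test f_x and f at those candidates.
  x = -4: f_y(-4, y) = -6*y**2 - 16*y - 26; no integer root y with |y| ≤ 4.
  x = -3: f_y(-3, y) = -6*y**2 - 18*y - 20; no integer root y with |y| ≤ 4.
  x = -2: f_y(-2, y) = -6*y**2 - 20*y - 18; no integer root y with |y| ≤ 4.
  x = -1: f_y(-1, y) = -6*y**2 - 22*y - 20; vanishes at y ∈ {-2}. (-1, -2): f_x = 0, f = 0 — SINGULAR.
  x = 0: f_y(0, y) = -6*y**2 - 24*y - 26; no integer root y with |y| ≤ 4.
  x = 1: f_y(1, y) = -6*y**2 - 26*y - 36; no integer root y with |y| ≤ 4.
  x = 2: f_y(2, y) = -6*y**2 - 28*y - 50; no integer root y with |y| ≤ 4.
  x = 3: f_y(3, y) = -6*y**2 - 30*y - 68; no integer root y with |y| ≤ 4.
  x = 4: f_y(4, y) = -6*y**2 - 32*y - 90; no integer root y with |y| ≤ 4.
Only singular point on the grid: (-1, -2).
Classify: substitute x = -1 + u, y = -2 + v and expand: f = -u**3 - 2*u**2*v - u**2 - u*v**2 - 2*v**3 + v**2.
No constant or linear terms (consistent with a singular point). Quadratic part: -u**2 + v**2. Cubic part: -u**3 - 2*u**2*v - u*v**2 - 2*v**3.
The quadratic part v**2 - u**2 = (v − u)(v + u) splits into two distinct linear factors, so there are two distinct tangent lines y − -2 = ±(x − -1) — this is a node (ordinary double point).
Classification: node.


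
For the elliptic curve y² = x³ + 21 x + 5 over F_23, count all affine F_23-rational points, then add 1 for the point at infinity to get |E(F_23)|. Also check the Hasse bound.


Affine points = {(1, 2), (1, 21), (2, 3), (2, 20), (3, 7), (3, 16), (6, 5), (6, 18), (7, 9), (7, 14), (8, 8), (8, 15), (9, 7), (9, 16), (11, 7), (11, 16), (17, 10), (17, 13), (19, 8), (19, 15), (21, 1), (21, 22), (22, 11), (22, 12)}; affine count = 24; |E(F_23)| = 25.

Discriminant check: Δ ∝ 4a³ + 27b² = 4·21³ + 27·5² = 4·9261 + 27·25 ≡ 22 (mod 23). Nonzero ⇒ E is nonsingular.
For each x ∈ F_23, compute rhs = x³ + 21·x + 5 mod 23, then count y ∈ F_23 with y² ≡ rhs.
  x = 0: rhs = 5, matching y values: none (0 points).
  x = 1: rhs = 4, matching y values: 2, 21 (2 points).
  x = 2: rhs = 9, matching y values: 3, 20 (2 points).
  x = 3: rhs = 3, matching y values: 7, 16 (2 points).
  x = 4: rhs = 15, matching y values: none (0 points).
  x = 5: rhs = 5, matching y values: none (0 points).
  x = 6: rhs = 2, matching y values: 5, 18 (2 points).
  x = 7: rhs = 12, matching y values: 9, 14 (2 points).
  x = 8: rhs = 18, matching y values: 8, 15 (2 points).
  x = 9: rhs = 3, matching y values: 7, 16 (2 points).
  x = 10: rhs = 19, matching y values: none (0 points).
  x = 11: rhs = 3, matching y values: 7, 16 (2 points).
  x = 12: rhs = 7, matching y values: none (0 points).
  x = 13: rhs = 14, matching y values: none (0 points).
  x = 14: rhs = 7, matching y values: none (0 points).
  x = 15: rhs = 15, matching y values: none (0 points).
  x = 16: rhs = 21, matching y values: none (0 points).
  x = 17: rhs = 8, matching y values: 10, 13 (2 points).
  x = 18: rhs = 5, matching y values: none (0 points).
  x = 19: rhs = 18, matching y values: 8, 15 (2 points).
  x = 20: rhs = 7, matching y values: none (0 points).
  x = 21: rhs = 1, matching y values: 1, 22 (2 points).
  x = 22: rhs = 6, matching y values: 11, 12 (2 points).
Total affine count: 24.
Full point count |E(F_23)| = 24 + 1 = 25.
Hasse bound: |25 − (23+1)| = |1| = 1 ≤ 2√23 ≈ 9.5917 ✓.


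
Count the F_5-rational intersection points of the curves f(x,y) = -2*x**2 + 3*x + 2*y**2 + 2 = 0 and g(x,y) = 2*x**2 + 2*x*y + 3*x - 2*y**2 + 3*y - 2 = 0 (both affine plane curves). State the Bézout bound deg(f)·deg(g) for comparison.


Common zeros: ∅; count = 0; Bézout bound = 4.

deg(f) = 2, deg(g) = 2, so Bézout bound = 4.
Scan x ∈ F_5. For each x, list the y ∈ F_5 with f(x, y) ≡ 0 and those with g(x, y) ≡ 0 (mod 5); the common zeros in that column are the intersection.
  x = 0: f ≡ 0 at y ∈ {2, 3}; g ≡ 0 at y ∈ ∅; common: ∅.
  x = 1: f ≡ 0 at y ∈ {1, 4}; g ≡ 0 at y ∈ {2, 3}; common: ∅.
  x = 2: f ≡ 0 at y ∈ {0}; g ≡ 0 at y ∈ {3}; common: ∅.
  x = 3: f ≡ 0 at y ∈ {1, 4}; g ≡ 0 at y ∈ {0, 2}; common: ∅.
  x = 4: f ≡ 0 at y ∈ {2, 3}; g ≡ 0 at y ∈ ∅; common: ∅.
Collecting: common zeros = ∅, so the count is 0.
Comparison with the Bézout bound: 0 ≤ 4 = deg(f)·deg(g), as expected for curves with no common component (the affine F_5-count falls short of the bound because intersections may lie at infinity, over extension fields, or carry multiplicity).


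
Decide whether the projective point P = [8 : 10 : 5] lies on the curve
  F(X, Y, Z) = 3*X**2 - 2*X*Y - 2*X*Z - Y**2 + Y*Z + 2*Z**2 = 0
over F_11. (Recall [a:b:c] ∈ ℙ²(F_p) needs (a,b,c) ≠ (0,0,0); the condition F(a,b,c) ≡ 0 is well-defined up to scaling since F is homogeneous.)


F(8,10,5) ≡ 7 (mod 11); P is NOT on the curve.

Evaluate F(8, 10, 5) term-by-term (mod 11).
  3*X**2 ↦ 3·64·1·1 = 192
  -2*X*Y ↦ -2·8·10·1 = -160
  -2*X*Z ↦ -2·8·1·5 = -80
  -Y**2 ↦ -1·1·100·1 = -100
  Y*Z ↦ 1·1·10·5 = 50
  2*Z**2 ↦ 2·1·1·25 = 50
Sum: F(8, 10, 5) = (192) + (-160) + (-80) + (-100) + (50) + (50) = -48.
Reducing mod 11: -48 ≡ 7 (mod 11).
Since F(a, b, c) ≡ 7 ≠ 0 (mod 11), P does NOT lie on the curve.


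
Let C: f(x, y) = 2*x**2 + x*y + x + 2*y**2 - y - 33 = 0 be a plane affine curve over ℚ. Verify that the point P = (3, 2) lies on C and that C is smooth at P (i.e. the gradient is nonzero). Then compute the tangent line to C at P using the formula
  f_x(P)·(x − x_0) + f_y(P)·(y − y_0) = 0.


Tangent line at P: 15*x + 10*y - 65 = 0.

Step 1: f(3, 2) = 0, so P lies on C.
Step 2: partial derivatives
  f_x(x, y) = 4*x + y + 1, f_y(x, y) = x + 4*y - 1.
  f_x(P) = 15, f_y(P) = 10 (gradient nonzero, so P is smooth).
Step 3: tangent line at P: 15·(x − 3) + 10·(y − 2) = 0.
Expanding: 15*x + 10*y - 65 = 0.


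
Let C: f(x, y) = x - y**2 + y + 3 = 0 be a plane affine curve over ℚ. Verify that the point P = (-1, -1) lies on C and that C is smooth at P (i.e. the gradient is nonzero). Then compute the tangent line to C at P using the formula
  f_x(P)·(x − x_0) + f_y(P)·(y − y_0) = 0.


Tangent line at P: x + 3*y + 4 = 0.

Step 1: f(-1, -1) = 0, so P lies on C.
Step 2: partial derivatives
  f_x(x, y) = 1, f_y(x, y) = 1 - 2*y.
  f_x(P) = 1, f_y(P) = 3 (gradient nonzero, so P is smooth).
Step 3: tangent line at P: 1·(x − -1) + 3·(y − -1) = 0.
Expanding: x + 3*y + 4 = 0.


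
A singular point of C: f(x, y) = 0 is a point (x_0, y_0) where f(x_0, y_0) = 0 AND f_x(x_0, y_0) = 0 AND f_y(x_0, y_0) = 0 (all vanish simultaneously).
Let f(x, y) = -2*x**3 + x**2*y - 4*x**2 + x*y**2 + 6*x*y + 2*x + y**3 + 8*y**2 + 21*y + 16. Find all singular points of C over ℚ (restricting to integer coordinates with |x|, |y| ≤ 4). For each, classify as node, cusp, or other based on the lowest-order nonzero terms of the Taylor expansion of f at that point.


Singular points: {(-1, -2)}; classification: cusp.

Compute partial derivatives:
  f_x = -6*x**2 + 2*x*y - 8*x + y**2 + 6*y + 2.
  f_y = x**2 + 2*x*y + 6*x + 3*y**2 + 16*y + 21.
Scan x_0 ∈ {−4, ..., 4}. For each x_0, f_y(x_0, y) is a polynomial in y; find its integer roots y ∈ {−4, ..., 4}, then test f_x and f at those candidates.
  x = -4: f_y(-4, y) = 3*y**2 + 8*y + 13; no integer root y with |y| ≤ 4.
  x = -3: f_y(-3, y) = 3*y**2 + 10*y + 12; no integer root y with |y| ≤ 4.
  x = -2: f_y(-2, y) = 3*y**2 + 12*y + 13; no integer root y with |y| ≤ 4.
  x = -1: f_y(-1, y) = 3*y**2 + 14*y + 16; vanishes at y ∈ {-2}. (-1, -2): f_x = 0, f = 0 — SINGULAR.
  x = 0: f_y(0, y) = 3*y**2 + 16*y + 21; vanishes at y ∈ {-3}. (0, -3): f_x = -7 ≠ 0.
  x = 1: f_y(1, y) = 3*y**2 + 18*y + 28; no integer root y with |y| ≤ 4.
  x = 2: f_y(2, y) = 3*y**2 + 20*y + 37; no integer root y with |y| ≤ 4.
  x = 3: f_y(3, y) = 3*y**2 + 22*y + 48; no integer root y with |y| ≤ 4.
  x = 4: f_y(4, y) = 3*y**2 + 24*y + 61; no integer root y with |y| ≤ 4.
Only singular point on the grid: (-1, -2).
Classify: substitute x = -1 + u, y = -2 + v and expand: f = -2*u**3 + u**2*v + u*v**2 + v**3 + v**2.
No constant or linear terms (consistent with a singular point). Quadratic part: v**2. Cubic part: -2*u**3 + u**2*v + u*v**2 + v**3.
The quadratic part v**2 is a perfect square, so there is a single (double) tangent line v = 0, i.e. y = -2. Restricting the cubic part to that line (v = 0) leaves -2*u**3 ≠ 0, so f is not divisible by v and the branch is v² ≈ 2*u**3 to lowest order — this is a cusp.
Classification: cusp.


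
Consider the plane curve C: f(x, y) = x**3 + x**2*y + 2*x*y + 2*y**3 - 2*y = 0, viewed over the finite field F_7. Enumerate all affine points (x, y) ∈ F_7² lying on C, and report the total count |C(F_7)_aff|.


Affine F_7-points: {(0, 0), (0, 1), (0, 6), (1, 4), (2, 6), (3, 1), (4, 4), (5, 4), (6, 6)}; count = 9.

For each of the 49 pairs (x, y) ∈ F_7², evaluate f(x, y) mod 7. Record the zeros.
  x = 0: [0↦0, 1↦0, 2↦5, 3↦6, 4↦1, 5↦2, 6↦0]  zeros at y ∈ {0, 1, 6}
  x = 1: [0↦1, 1↦4, 2↦5, 3↦2, 4↦0, 5↦4, 6↦5]  zeros at y ∈ {4}
  x = 2: [0↦1, 1↦2, 2↦1, 3↦3, 4↦6, 5↦1, 6↦0]  zeros at y ∈ {6}
  x = 3: [0↦6, 1↦0, 2↦6, 3↦1, 4↦4, 5↦6, 6↦5]  zeros at y ∈ {1}
  x = 4: [0↦1, 1↦4, 2↦5, 3↦2, 4↦0, 5↦4, 6↦5]  zeros at y ∈ {4}
  x = 5: [0↦6, 1↦6, 2↦4, 3↦5, 4↦0, 5↦1, 6↦6]  zeros at y ∈ {4}
  x = 6: [0↦6, 1↦5, 2↦2, 3↦2, 4↦3, 5↦3, 6↦0]  zeros at y ∈ {6}
Collecting zeros: affine points = {(0, 0), (0, 1), (0, 6), (1, 4), (2, 6), (3, 1), (4, 4), (5, 4), (6, 6)}.
Total count |C(F_7)_aff| = 9.


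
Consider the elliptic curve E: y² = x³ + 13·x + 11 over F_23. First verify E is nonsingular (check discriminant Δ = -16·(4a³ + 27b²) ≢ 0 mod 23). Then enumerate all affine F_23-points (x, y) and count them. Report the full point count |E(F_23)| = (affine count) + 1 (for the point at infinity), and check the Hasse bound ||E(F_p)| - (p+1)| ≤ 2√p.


Affine points = {(1, 5), (1, 18), (3, 10), (3, 13), (4, 9), (4, 14), (6, 11), (6, 12), (7, 10), (7, 13), (8, 11), (8, 12), (9, 11), (9, 12), (11, 6), (11, 17), (12, 3), (12, 20), (13, 10), (13, 13), (14, 4), (14, 19), (15, 4), (15, 19), (17, 4), (17, 19), (21, 0)}; affine count = 27; |E(F_23)| = 28.

Discriminant check: Δ ∝ 4a³ + 27b² = 4·13³ + 27·11² = 4·2197 + 27·121 ≡ 3 (mod 23). Nonzero ⇒ E is nonsingular.
For each x ∈ F_23, compute rhs = x³ + 13·x + 11 mod 23, then count y ∈ F_23 with y² ≡ rhs.
  x = 0: rhs = 11, matching y values: none (0 points).
  x = 1: rhs = 2, matching y values: 5, 18 (2 points).
  x = 2: rhs = 22, matching y values: none (0 points).
  x = 3: rhs = 8, matching y values: 10, 13 (2 points).
  x = 4: rhs = 12, matching y values: 9, 14 (2 points).
  x = 5: rhs = 17, matching y values: none (0 points).
  x = 6: rhs = 6, matching y values: 11, 12 (2 points).
  x = 7: rhs = 8, matching y values: 10, 13 (2 points).
  x = 8: rhs = 6, matching y values: 11, 12 (2 points).
  x = 9: rhs = 6, matching y values: 11, 12 (2 points).
  x = 10: rhs = 14, matching y values: none (0 points).
  x = 11: rhs = 13, matching y values: 6, 17 (2 points).
  x = 12: rhs = 9, matching y values: 3, 20 (2 points).
  x = 13: rhs = 8, matching y values: 10, 13 (2 points).
  x = 14: rhs = 16, matching y values: 4, 19 (2 points).
  x = 15: rhs = 16, matching y values: 4, 19 (2 points).
  x = 16: rhs = 14, matching y values: none (0 points).
  x = 17: rhs = 16, matching y values: 4, 19 (2 points).
  x = 18: rhs = 5, matching y values: none (0 points).
  x = 19: rhs = 10, matching y values: none (0 points).
  x = 20: rhs = 14, matching y values: none (0 points).
  x = 21: rhs = 0, matching y values: 0 (1 points).
  x = 22: rhs = 20, matching y values: none (0 points).
Total affine count: 27.
Full point count |E(F_23)| = 27 + 1 = 28.
Hasse bound: |28 − (23+1)| = |4| = 4 ≤ 2√23 ≈ 9.5917 ✓.
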